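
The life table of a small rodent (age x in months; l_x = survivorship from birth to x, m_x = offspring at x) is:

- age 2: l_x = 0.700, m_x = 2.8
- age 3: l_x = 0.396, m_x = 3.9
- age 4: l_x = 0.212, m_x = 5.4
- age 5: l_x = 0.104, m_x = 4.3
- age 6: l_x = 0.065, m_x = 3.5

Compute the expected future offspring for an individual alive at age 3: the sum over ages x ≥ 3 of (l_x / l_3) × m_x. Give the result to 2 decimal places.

8.49

l_3 = 0.396. Conditional survival from age 3 to x is l_x / l_3.
  x=3: (0.396/0.396) × 3.9 = 3.9000
  x=4: (0.212/0.396) × 5.4 = 2.8909
  x=5: (0.104/0.396) × 4.3 = 1.1293
  x=6: (0.065/0.396) × 3.5 = 0.5745
Sum = 3.9000 + 2.8909 + 1.1293 + 0.5745 = 8.4947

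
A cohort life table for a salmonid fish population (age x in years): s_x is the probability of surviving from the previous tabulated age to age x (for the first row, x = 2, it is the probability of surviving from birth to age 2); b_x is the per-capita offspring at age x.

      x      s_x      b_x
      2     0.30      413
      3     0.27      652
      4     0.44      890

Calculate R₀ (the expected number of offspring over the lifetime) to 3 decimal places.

208.432

Survivorship from birth: l_x = s_2·s_3·…·s_x.
  l_2 = 0.30000
  l_3 = 0.08100
  l_4 = 0.03564
R₀ = Σ l_x b_x:
  age 2: 0.30000 × 413 = 123.9000
  age 3: 0.08100 × 652 = 52.8120
  age 4: 0.03564 × 890 = 31.7196
R₀ = 123.9000 + 52.8120 + 31.7196 = 208.4316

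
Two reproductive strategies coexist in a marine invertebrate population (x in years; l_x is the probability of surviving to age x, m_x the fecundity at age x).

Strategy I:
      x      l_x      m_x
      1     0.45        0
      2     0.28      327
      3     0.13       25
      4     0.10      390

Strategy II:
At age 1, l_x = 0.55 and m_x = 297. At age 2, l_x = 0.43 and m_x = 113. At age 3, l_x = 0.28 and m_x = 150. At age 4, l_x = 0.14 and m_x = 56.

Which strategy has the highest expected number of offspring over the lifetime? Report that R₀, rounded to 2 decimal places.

Strategy I: R₀ = 0.45×0 + 0.28×327 + 0.13×25 + 0.10×390 = 133.8100
Strategy II: R₀ = 0.55×297 + 0.43×113 + 0.28×150 + 0.14×56 = 261.7800
Highest R₀: strategy II with 261.7800.

261.78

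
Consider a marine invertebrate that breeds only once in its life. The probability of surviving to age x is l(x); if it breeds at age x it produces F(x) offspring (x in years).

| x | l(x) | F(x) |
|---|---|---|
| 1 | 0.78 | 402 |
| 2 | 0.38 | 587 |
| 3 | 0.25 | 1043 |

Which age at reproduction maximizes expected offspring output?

Expected offspring if breeding at age x = l(x) × F(x):
  age 1: 0.78 × 402 = 313.560
  age 2: 0.38 × 587 = 223.060
  age 3: 0.25 × 1043 = 260.750
Maximum at age 1 (313.560).

1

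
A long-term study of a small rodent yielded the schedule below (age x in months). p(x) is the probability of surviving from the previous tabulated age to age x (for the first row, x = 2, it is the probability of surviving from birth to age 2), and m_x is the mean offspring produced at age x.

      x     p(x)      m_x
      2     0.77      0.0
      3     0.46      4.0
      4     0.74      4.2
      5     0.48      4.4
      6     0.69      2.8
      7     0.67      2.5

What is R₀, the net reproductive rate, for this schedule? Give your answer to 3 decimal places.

3.460

Survivorship from birth: l_x = p_2·p_3·…·p_x.
  l_2 = 0.77000
  l_3 = 0.35420
  l_4 = 0.26211
  l_5 = 0.12581
  l_6 = 0.08681
  l_7 = 0.05816
R₀ = Σ l_x m_x:
  age 2: 0.77000 × 0.0 = 0.0000
  age 3: 0.35420 × 4.0 = 1.4168
  age 4: 0.26211 × 4.2 = 1.1009
  age 5: 0.12581 × 4.4 = 0.5536
  age 6: 0.08681 × 2.8 = 0.2431
  age 7: 0.05816 × 2.5 = 0.1454
R₀ = 0.0000 + 1.4168 + 1.1009 + 0.5536 + 0.2431 + 0.1454 = 3.4597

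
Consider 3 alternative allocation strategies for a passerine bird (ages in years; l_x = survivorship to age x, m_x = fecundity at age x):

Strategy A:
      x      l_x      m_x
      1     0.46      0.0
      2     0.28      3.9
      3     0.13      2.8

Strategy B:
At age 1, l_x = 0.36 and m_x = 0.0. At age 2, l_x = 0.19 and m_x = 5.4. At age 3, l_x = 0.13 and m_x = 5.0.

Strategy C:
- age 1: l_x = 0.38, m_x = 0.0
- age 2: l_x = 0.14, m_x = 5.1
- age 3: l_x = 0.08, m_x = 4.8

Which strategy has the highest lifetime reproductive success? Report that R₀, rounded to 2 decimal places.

Strategy A: R₀ = 0.46×0.0 + 0.28×3.9 + 0.13×2.8 = 1.4560
Strategy B: R₀ = 0.36×0.0 + 0.19×5.4 + 0.13×5.0 = 1.6760
Strategy C: R₀ = 0.38×0.0 + 0.14×5.1 + 0.08×4.8 = 1.0980
Highest R₀: strategy B with 1.6760.

1.68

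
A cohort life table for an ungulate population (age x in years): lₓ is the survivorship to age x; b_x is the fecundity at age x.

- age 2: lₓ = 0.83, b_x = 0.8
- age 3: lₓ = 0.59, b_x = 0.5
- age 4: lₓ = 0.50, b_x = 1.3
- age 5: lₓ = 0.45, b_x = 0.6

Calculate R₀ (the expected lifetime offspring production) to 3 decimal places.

R₀ = Σ lₓ b_x:
  age 2: 0.83 × 0.8 = 0.6640
  age 3: 0.59 × 0.5 = 0.2950
  age 4: 0.50 × 1.3 = 0.6500
  age 5: 0.45 × 0.6 = 0.2700
R₀ = 0.6640 + 0.2950 + 0.6500 + 0.2700 = 1.8790

1.879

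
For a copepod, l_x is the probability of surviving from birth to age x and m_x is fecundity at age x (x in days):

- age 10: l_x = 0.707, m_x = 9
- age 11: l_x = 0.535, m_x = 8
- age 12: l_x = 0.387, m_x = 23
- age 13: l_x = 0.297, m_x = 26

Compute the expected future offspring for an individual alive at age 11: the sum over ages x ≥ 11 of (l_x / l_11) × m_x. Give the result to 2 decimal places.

39.07

l_11 = 0.535. Conditional survival from age 11 to x is l_x / l_11.
  x=11: (0.535/0.535) × 8 = 8.0000
  x=12: (0.387/0.535) × 23 = 16.6374
  x=13: (0.297/0.535) × 26 = 14.4336
Sum = 8.0000 + 16.6374 + 14.4336 = 39.0710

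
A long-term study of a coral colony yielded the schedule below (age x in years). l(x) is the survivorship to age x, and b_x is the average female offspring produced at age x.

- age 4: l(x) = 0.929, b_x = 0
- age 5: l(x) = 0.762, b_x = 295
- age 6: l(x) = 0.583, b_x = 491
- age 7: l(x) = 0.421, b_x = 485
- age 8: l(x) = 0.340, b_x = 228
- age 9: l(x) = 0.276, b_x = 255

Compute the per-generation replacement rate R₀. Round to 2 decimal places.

R₀ = Σ l(x) b_x:
  age 4: 0.929 × 0 = 0.0000
  age 5: 0.762 × 295 = 224.7900
  age 6: 0.583 × 491 = 286.2530
  age 7: 0.421 × 485 = 204.1850
  age 8: 0.340 × 228 = 77.5200
  age 9: 0.276 × 255 = 70.3800
R₀ = 0.0000 + 224.7900 + 286.2530 + 204.1850 + 77.5200 + 70.3800 = 863.1280

863.13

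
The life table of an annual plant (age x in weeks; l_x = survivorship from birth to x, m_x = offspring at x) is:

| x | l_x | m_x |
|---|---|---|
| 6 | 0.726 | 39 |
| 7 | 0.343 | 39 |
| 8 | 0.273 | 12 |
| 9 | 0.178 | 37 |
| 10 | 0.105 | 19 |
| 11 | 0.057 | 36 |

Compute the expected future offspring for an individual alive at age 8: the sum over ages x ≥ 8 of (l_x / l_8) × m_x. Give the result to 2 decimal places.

50.95

l_8 = 0.273. Conditional survival from age 8 to x is l_x / l_8.
  x=8: (0.273/0.273) × 12 = 12.0000
  x=9: (0.178/0.273) × 37 = 24.1245
  x=10: (0.105/0.273) × 19 = 7.3077
  x=11: (0.057/0.273) × 36 = 7.5165
Sum = 12.0000 + 24.1245 + 7.3077 + 7.5165 = 50.9487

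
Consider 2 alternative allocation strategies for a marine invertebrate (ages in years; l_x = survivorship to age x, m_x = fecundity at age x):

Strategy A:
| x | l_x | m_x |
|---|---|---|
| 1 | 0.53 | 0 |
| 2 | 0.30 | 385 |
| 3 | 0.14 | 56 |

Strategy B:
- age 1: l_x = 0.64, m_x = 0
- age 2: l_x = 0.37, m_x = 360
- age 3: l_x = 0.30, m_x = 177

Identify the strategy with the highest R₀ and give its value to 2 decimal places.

186.30

Strategy A: R₀ = 0.53×0 + 0.30×385 + 0.14×56 = 123.3400
Strategy B: R₀ = 0.64×0 + 0.37×360 + 0.30×177 = 186.3000
Highest R₀: strategy B with 186.3000.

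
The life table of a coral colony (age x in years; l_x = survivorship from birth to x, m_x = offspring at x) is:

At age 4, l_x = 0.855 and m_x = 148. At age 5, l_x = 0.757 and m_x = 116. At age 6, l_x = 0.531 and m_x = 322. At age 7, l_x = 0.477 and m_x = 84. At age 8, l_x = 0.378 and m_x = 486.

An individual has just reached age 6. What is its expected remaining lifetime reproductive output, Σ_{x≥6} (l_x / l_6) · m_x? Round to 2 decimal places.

l_6 = 0.531. Conditional survival from age 6 to x is l_x / l_6.
  x=6: (0.531/0.531) × 322 = 322.0000
  x=7: (0.477/0.531) × 84 = 75.4576
  x=8: (0.378/0.531) × 486 = 345.9661
Sum = 322.0000 + 75.4576 + 345.9661 = 743.4237

743.42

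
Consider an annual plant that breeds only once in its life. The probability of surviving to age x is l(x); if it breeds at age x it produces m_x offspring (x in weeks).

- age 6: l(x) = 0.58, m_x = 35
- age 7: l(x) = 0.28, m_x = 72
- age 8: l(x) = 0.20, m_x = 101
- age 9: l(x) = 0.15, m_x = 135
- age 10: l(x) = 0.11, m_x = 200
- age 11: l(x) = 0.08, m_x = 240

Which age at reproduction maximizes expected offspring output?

Expected offspring if breeding at age x = l(x) × m_x:
  age 6: 0.58 × 35 = 20.300
  age 7: 0.28 × 72 = 20.160
  age 8: 0.20 × 101 = 20.200
  age 9: 0.15 × 135 = 20.250
  age 10: 0.11 × 200 = 22.000
  age 11: 0.08 × 240 = 19.200
Maximum at age 10 (22.000).

10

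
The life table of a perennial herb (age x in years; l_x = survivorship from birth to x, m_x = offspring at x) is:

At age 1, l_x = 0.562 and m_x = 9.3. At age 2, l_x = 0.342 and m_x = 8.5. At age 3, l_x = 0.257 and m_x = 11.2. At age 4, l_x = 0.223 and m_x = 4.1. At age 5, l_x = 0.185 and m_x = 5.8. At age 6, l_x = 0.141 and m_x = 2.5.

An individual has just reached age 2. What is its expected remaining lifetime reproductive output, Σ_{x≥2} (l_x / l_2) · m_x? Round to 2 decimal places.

l_2 = 0.342. Conditional survival from age 2 to x is l_x / l_2.
  x=2: (0.342/0.342) × 8.5 = 8.5000
  x=3: (0.257/0.342) × 11.2 = 8.4164
  x=4: (0.223/0.342) × 4.1 = 2.6734
  x=5: (0.185/0.342) × 5.8 = 3.1374
  x=6: (0.141/0.342) × 2.5 = 1.0307
Sum = 8.5000 + 8.4164 + 2.6734 + 3.1374 + 1.0307 = 23.7579

23.76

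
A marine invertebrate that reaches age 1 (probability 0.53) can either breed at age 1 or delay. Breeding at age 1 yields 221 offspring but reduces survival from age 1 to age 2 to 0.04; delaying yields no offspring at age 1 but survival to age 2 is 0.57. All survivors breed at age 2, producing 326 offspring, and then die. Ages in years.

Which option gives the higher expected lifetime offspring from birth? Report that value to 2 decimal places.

124.04

breed at age 1: R₀ = 0.53 × (221 + 0.04 × 326) = 0.53 × 234.0400 = 124.0412
delay to age 2: R₀ = 0.53 × (0.57 × 326) = 0.53 × 185.8200 = 98.4846
Higher: breed at age 1 (124.0412).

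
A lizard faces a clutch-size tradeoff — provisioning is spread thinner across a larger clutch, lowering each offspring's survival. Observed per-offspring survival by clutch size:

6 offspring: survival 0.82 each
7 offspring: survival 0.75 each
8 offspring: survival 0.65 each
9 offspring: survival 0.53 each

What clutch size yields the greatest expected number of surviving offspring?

Expected surviving offspring = c × s(c):
  c=6: 6 × 0.82 = 4.920
  c=7: 7 × 0.75 = 5.250
  c=8: 8 × 0.65 = 5.200
  c=9: 9 × 0.53 = 4.770
Maximum at c = 7 (5.250 surviving offspring).

7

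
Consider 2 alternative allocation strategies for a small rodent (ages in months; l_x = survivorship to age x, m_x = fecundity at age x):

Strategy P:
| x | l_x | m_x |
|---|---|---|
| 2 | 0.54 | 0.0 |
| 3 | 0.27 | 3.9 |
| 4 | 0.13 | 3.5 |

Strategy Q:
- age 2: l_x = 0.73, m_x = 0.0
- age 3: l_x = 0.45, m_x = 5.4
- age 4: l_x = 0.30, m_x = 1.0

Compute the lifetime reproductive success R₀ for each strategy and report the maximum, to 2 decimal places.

Strategy P: R₀ = 0.54×0.0 + 0.27×3.9 + 0.13×3.5 = 1.5080
Strategy Q: R₀ = 0.73×0.0 + 0.45×5.4 + 0.30×1.0 = 2.7300
Highest R₀: strategy Q with 2.7300.

2.73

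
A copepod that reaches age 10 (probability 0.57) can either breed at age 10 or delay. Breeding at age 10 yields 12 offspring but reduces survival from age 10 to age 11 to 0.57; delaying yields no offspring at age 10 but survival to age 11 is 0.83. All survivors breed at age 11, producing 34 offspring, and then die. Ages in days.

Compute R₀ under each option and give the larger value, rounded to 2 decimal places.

breed at age 10: R₀ = 0.57 × (12 + 0.57 × 34) = 0.57 × 31.3800 = 17.8866
delay to age 11: R₀ = 0.57 × (0.83 × 34) = 0.57 × 28.2200 = 16.0854
Higher: breed at age 10 (17.8866).

17.89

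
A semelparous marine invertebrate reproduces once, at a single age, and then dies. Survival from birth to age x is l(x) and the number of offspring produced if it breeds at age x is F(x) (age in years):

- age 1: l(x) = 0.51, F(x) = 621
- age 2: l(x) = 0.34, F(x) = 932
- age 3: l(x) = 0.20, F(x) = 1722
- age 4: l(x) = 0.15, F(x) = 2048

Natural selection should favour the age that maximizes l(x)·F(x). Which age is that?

3

Expected offspring if breeding at age x = l(x) × F(x):
  age 1: 0.51 × 621 = 316.710
  age 2: 0.34 × 932 = 316.880
  age 3: 0.20 × 1722 = 344.400
  age 4: 0.15 × 2048 = 307.200
Maximum at age 3 (344.400).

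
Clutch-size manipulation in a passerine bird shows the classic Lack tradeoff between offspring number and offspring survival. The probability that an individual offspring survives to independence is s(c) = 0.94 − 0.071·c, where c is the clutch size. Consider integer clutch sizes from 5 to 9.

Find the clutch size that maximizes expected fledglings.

7

Expected fledglings = c × s(c):
  c=5: 5 × 0.585 = 2.925
  c=6: 6 × 0.514 = 3.084
  c=7: 7 × 0.443 = 3.101
  c=8: 8 × 0.372 = 2.976
  c=9: 9 × 0.301 = 2.709
Maximum at c = 7 (3.101 fledglings).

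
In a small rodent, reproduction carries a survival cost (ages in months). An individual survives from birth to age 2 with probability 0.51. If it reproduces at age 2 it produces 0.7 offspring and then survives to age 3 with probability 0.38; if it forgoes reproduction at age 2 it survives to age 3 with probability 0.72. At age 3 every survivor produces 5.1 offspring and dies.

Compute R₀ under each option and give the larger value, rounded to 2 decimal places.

1.87

breed at age 2: R₀ = 0.51 × (0.7 + 0.38 × 5.1) = 0.51 × 2.6380 = 1.3454
delay to age 3: R₀ = 0.51 × (0.72 × 5.1) = 0.51 × 3.6720 = 1.8727
Higher: delay to age 3 (1.8727).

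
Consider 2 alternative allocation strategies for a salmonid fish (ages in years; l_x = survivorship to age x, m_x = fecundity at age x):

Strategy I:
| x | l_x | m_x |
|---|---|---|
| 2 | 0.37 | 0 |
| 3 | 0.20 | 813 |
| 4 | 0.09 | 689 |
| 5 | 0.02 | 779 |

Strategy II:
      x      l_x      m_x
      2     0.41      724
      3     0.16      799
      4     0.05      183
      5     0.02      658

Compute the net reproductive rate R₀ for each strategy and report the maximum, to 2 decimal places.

446.99

Strategy I: R₀ = 0.37×0 + 0.20×813 + 0.09×689 + 0.02×779 = 240.1900
Strategy II: R₀ = 0.41×724 + 0.16×799 + 0.05×183 + 0.02×658 = 446.9900
Highest R₀: strategy II with 446.9900.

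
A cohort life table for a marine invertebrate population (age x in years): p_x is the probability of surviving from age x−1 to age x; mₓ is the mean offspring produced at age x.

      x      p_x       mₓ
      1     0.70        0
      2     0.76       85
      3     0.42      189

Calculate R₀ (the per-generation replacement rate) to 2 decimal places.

87.45

Survivorship from birth: l_x = p_1·p_2·…·p_x.
  l_1 = 0.70000
  l_2 = 0.53200
  l_3 = 0.22344
R₀ = Σ l_x mₓ:
  age 1: 0.70000 × 0 = 0.0000
  age 2: 0.53200 × 85 = 45.2200
  age 3: 0.22344 × 189 = 42.2302
R₀ = 0.0000 + 45.2200 + 42.2302 = 87.4502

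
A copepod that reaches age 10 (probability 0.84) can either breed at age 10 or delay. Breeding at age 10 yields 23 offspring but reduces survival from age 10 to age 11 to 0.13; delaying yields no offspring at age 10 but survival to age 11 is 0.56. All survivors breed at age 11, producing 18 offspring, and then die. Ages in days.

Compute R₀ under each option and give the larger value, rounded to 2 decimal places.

breed at age 10: R₀ = 0.84 × (23 + 0.13 × 18) = 0.84 × 25.3400 = 21.2856
delay to age 11: R₀ = 0.84 × (0.56 × 18) = 0.84 × 10.0800 = 8.4672
Higher: breed at age 10 (21.2856).

21.29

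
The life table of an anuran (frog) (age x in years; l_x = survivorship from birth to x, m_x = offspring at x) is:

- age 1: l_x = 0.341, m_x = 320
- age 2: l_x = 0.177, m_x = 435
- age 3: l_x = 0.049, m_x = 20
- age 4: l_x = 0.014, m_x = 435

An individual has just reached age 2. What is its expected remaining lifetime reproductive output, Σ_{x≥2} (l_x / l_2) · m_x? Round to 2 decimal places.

474.94

l_2 = 0.177. Conditional survival from age 2 to x is l_x / l_2.
  x=2: (0.177/0.177) × 435 = 435.0000
  x=3: (0.049/0.177) × 20 = 5.5367
  x=4: (0.014/0.177) × 435 = 34.4068
Sum = 435.0000 + 5.5367 + 34.4068 = 474.9435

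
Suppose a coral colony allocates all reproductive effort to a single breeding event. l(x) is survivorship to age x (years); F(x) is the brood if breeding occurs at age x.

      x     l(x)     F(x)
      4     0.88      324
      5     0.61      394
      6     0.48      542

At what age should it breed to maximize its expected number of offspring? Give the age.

Expected offspring if breeding at age x = l(x) × F(x):
  age 4: 0.88 × 324 = 285.120
  age 5: 0.61 × 394 = 240.340
  age 6: 0.48 × 542 = 260.160
Maximum at age 4 (285.120).

4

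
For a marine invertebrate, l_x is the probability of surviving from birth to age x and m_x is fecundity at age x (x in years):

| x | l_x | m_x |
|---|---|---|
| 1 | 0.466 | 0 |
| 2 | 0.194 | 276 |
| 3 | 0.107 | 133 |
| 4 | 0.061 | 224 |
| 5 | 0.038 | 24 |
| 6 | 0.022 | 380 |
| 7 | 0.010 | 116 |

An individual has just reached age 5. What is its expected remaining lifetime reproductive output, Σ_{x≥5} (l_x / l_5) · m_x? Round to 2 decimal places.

l_5 = 0.038. Conditional survival from age 5 to x is l_x / l_5.
  x=5: (0.038/0.038) × 24 = 24.0000
  x=6: (0.022/0.038) × 380 = 220.0000
  x=7: (0.010/0.038) × 116 = 30.5263
Sum = 24.0000 + 220.0000 + 30.5263 = 274.5263

274.53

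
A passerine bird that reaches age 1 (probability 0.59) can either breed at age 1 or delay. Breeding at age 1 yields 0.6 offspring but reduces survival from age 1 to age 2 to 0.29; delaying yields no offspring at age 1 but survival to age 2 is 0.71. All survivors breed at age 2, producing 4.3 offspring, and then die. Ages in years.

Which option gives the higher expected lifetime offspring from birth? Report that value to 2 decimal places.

1.80

breed at age 1: R₀ = 0.59 × (0.6 + 0.29 × 4.3) = 0.59 × 1.8470 = 1.0897
delay to age 2: R₀ = 0.59 × (0.71 × 4.3) = 0.59 × 3.0530 = 1.8013
Higher: delay to age 2 (1.8013).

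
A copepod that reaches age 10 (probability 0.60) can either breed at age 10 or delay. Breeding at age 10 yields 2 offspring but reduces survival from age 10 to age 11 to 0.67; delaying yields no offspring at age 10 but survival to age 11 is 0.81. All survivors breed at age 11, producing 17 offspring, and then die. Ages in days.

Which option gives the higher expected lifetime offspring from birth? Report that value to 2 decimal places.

8.26

breed at age 10: R₀ = 0.60 × (2 + 0.67 × 17) = 0.60 × 13.3900 = 8.0340
delay to age 11: R₀ = 0.60 × (0.81 × 17) = 0.60 × 13.7700 = 8.2620
Higher: delay to age 11 (8.2620).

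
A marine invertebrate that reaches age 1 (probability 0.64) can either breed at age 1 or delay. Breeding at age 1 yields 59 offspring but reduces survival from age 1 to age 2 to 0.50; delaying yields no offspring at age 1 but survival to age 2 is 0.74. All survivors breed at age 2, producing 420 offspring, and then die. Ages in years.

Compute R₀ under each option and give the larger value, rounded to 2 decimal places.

198.91

breed at age 1: R₀ = 0.64 × (59 + 0.50 × 420) = 0.64 × 269.0000 = 172.1600
delay to age 2: R₀ = 0.64 × (0.74 × 420) = 0.64 × 310.8000 = 198.9120
Higher: delay to age 2 (198.9120).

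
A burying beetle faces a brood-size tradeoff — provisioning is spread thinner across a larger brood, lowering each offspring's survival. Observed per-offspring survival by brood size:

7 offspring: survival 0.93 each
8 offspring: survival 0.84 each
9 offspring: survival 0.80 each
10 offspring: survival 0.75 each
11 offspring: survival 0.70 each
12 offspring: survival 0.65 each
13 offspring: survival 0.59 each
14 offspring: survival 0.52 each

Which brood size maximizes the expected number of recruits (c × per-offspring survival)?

Expected recruits = c × s(c):
  c=7: 7 × 0.93 = 6.510
  c=8: 8 × 0.84 = 6.720
  c=9: 9 × 0.80 = 7.200
  c=10: 10 × 0.75 = 7.500
  c=11: 11 × 0.70 = 7.700
  c=12: 12 × 0.65 = 7.800
  c=13: 13 × 0.59 = 7.670
  c=14: 14 × 0.52 = 7.280
Maximum at c = 12 (7.800 recruits).

12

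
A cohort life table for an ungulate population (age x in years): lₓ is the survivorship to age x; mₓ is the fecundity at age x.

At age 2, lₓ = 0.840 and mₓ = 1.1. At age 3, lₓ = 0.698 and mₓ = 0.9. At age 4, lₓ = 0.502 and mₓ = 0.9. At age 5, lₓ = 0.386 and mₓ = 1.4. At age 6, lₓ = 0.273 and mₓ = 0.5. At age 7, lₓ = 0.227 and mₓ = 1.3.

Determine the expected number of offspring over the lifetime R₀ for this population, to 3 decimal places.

2.976

R₀ = Σ lₓ mₓ:
  age 2: 0.840 × 1.1 = 0.9240
  age 3: 0.698 × 0.9 = 0.6282
  age 4: 0.502 × 0.9 = 0.4518
  age 5: 0.386 × 1.4 = 0.5404
  age 6: 0.273 × 0.5 = 0.1365
  age 7: 0.227 × 1.3 = 0.2951
R₀ = 0.9240 + 0.6282 + 0.4518 + 0.5404 + 0.1365 + 0.2951 = 2.9760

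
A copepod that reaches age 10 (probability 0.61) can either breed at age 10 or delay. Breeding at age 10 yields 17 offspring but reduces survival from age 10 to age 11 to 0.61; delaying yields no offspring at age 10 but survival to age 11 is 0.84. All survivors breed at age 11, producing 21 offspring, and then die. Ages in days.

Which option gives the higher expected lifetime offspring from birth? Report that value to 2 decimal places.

breed at age 10: R₀ = 0.61 × (17 + 0.61 × 21) = 0.61 × 29.8100 = 18.1841
delay to age 11: R₀ = 0.61 × (0.84 × 21) = 0.61 × 17.6400 = 10.7604
Higher: breed at age 10 (18.1841).

18.18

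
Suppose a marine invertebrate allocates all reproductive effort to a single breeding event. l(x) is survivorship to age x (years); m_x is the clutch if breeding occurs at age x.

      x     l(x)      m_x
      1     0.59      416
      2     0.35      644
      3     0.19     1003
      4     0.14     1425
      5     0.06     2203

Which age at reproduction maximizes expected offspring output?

1

Expected offspring if breeding at age x = l(x) × m_x:
  age 1: 0.59 × 416 = 245.440
  age 2: 0.35 × 644 = 225.400
  age 3: 0.19 × 1003 = 190.570
  age 4: 0.14 × 1425 = 199.500
  age 5: 0.06 × 2203 = 132.180
Maximum at age 1 (245.440).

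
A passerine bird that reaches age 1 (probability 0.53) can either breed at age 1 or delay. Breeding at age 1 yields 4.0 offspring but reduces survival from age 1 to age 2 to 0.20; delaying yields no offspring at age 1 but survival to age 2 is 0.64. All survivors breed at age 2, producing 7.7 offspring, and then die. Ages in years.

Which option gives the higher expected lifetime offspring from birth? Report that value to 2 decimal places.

breed at age 1: R₀ = 0.53 × (4.0 + 0.20 × 7.7) = 0.53 × 5.5400 = 2.9362
delay to age 2: R₀ = 0.53 × (0.64 × 7.7) = 0.53 × 4.9280 = 2.6118
Higher: breed at age 1 (2.9362).

2.94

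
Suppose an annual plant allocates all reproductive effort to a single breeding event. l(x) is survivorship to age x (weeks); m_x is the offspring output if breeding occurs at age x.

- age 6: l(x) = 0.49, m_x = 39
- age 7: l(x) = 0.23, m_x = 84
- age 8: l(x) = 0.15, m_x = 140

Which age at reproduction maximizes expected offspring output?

Expected offspring if breeding at age x = l(x) × m_x:
  age 6: 0.49 × 39 = 19.110
  age 7: 0.23 × 84 = 19.320
  age 8: 0.15 × 140 = 21.000
Maximum at age 8 (21.000).

8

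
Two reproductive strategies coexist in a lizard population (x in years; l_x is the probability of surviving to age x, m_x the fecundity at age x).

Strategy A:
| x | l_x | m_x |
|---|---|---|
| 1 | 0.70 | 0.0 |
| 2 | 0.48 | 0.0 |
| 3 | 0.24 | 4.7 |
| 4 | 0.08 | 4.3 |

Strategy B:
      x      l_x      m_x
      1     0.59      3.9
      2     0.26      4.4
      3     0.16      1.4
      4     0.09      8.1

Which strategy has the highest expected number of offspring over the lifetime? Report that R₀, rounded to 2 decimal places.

Strategy A: R₀ = 0.70×0.0 + 0.48×0.0 + 0.24×4.7 + 0.08×4.3 = 1.4720
Strategy B: R₀ = 0.59×3.9 + 0.26×4.4 + 0.16×1.4 + 0.09×8.1 = 4.3980
Highest R₀: strategy B with 4.3980.

4.40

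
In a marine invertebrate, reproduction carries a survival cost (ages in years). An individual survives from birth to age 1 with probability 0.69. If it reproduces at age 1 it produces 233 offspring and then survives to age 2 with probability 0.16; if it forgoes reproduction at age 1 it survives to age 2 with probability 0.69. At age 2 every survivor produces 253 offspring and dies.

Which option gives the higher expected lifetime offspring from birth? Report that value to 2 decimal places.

188.70

breed at age 1: R₀ = 0.69 × (233 + 0.16 × 253) = 0.69 × 273.4800 = 188.7012
delay to age 2: R₀ = 0.69 × (0.69 × 253) = 0.69 × 174.5700 = 120.4533
Higher: breed at age 1 (188.7012).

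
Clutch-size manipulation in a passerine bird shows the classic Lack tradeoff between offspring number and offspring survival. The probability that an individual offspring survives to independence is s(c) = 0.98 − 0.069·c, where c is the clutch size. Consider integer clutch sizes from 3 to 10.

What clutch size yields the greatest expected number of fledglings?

7

Expected fledglings = c × s(c):
  c=3: 3 × 0.773 = 2.319
  c=4: 4 × 0.704 = 2.816
  c=5: 5 × 0.635 = 3.175
  c=6: 6 × 0.566 = 3.396
  c=7: 7 × 0.497 = 3.479
  c=8: 8 × 0.428 = 3.424
  c=9: 9 × 0.359 = 3.231
  c=10: 10 × 0.290 = 2.900
Maximum at c = 7 (3.479 fledglings).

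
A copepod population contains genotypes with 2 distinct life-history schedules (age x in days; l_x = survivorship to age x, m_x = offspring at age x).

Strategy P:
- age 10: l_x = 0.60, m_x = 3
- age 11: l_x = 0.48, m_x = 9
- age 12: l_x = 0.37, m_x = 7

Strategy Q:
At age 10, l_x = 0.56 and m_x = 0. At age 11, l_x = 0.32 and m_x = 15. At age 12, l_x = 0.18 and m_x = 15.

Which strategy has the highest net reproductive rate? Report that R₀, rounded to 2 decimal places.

Strategy P: R₀ = 0.60×3 + 0.48×9 + 0.37×7 = 8.7100
Strategy Q: R₀ = 0.56×0 + 0.32×15 + 0.18×15 = 7.5000
Highest R₀: strategy P with 8.7100.

8.71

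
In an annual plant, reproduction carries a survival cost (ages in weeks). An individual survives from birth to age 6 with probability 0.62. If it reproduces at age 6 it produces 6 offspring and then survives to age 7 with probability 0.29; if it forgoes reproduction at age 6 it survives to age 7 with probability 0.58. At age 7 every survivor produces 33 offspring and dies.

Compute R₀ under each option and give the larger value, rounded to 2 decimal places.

11.87

breed at age 6: R₀ = 0.62 × (6 + 0.29 × 33) = 0.62 × 15.5700 = 9.6534
delay to age 7: R₀ = 0.62 × (0.58 × 33) = 0.62 × 19.1400 = 11.8668
Higher: delay to age 7 (11.8668).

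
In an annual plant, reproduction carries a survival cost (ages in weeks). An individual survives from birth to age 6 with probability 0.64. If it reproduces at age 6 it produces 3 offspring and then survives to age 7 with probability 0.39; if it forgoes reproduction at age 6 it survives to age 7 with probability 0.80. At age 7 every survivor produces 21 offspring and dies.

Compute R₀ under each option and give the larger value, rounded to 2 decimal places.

10.75

breed at age 6: R₀ = 0.64 × (3 + 0.39 × 21) = 0.64 × 11.1900 = 7.1616
delay to age 7: R₀ = 0.64 × (0.80 × 21) = 0.64 × 16.8000 = 10.7520
Higher: delay to age 7 (10.7520).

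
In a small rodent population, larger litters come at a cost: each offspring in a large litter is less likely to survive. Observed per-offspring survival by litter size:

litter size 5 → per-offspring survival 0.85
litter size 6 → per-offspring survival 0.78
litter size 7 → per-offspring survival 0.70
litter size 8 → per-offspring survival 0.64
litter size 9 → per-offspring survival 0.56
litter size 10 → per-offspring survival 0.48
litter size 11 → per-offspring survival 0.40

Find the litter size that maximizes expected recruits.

8

Expected recruits = c × s(c):
  c=5: 5 × 0.85 = 4.250
  c=6: 6 × 0.78 = 4.680
  c=7: 7 × 0.70 = 4.900
  c=8: 8 × 0.64 = 5.120
  c=9: 9 × 0.56 = 5.040
  c=10: 10 × 0.48 = 4.800
  c=11: 11 × 0.40 = 4.400
Maximum at c = 8 (5.120 recruits).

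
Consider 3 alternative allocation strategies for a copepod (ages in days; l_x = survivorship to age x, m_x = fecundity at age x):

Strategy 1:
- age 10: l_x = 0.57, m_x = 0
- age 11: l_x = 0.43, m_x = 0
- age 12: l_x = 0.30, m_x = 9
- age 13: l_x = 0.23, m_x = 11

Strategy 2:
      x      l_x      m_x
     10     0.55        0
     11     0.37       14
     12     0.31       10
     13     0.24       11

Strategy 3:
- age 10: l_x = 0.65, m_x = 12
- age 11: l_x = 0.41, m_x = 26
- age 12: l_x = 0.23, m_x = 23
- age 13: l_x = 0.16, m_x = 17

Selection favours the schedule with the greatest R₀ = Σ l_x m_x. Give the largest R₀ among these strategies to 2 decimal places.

Strategy 1: R₀ = 0.57×0 + 0.43×0 + 0.30×9 + 0.23×11 = 5.2300
Strategy 2: R₀ = 0.55×0 + 0.37×14 + 0.31×10 + 0.24×11 = 10.9200
Strategy 3: R₀ = 0.65×12 + 0.41×26 + 0.23×23 + 0.16×17 = 26.4700
Highest R₀: strategy 3 with 26.4700.

26.47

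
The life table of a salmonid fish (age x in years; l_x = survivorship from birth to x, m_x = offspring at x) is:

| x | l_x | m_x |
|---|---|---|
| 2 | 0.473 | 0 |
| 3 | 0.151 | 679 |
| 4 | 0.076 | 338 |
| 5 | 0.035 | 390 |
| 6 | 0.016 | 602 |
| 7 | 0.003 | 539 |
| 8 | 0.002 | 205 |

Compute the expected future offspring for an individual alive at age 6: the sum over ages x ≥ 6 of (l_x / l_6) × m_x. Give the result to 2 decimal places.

728.69

l_6 = 0.016. Conditional survival from age 6 to x is l_x / l_6.
  x=6: (0.016/0.016) × 602 = 602.0000
  x=7: (0.003/0.016) × 539 = 101.0625
  x=8: (0.002/0.016) × 205 = 25.6250
Sum = 602.0000 + 101.0625 + 25.6250 = 728.6875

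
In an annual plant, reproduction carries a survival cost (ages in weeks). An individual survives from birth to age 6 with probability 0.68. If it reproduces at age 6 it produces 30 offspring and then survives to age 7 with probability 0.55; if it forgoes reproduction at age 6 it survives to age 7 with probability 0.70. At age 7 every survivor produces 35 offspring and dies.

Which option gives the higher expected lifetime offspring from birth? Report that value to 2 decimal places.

33.49

breed at age 6: R₀ = 0.68 × (30 + 0.55 × 35) = 0.68 × 49.2500 = 33.4900
delay to age 7: R₀ = 0.68 × (0.70 × 35) = 0.68 × 24.5000 = 16.6600
Higher: breed at age 6 (33.4900).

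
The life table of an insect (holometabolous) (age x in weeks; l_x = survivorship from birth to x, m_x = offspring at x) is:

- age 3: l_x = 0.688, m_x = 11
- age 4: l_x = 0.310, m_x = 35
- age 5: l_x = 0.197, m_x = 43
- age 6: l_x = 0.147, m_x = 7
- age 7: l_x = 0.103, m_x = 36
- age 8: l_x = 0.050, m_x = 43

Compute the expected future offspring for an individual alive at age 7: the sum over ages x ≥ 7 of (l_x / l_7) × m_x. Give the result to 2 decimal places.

l_7 = 0.103. Conditional survival from age 7 to x is l_x / l_7.
  x=7: (0.103/0.103) × 36 = 36.0000
  x=8: (0.050/0.103) × 43 = 20.8738
Sum = 36.0000 + 20.8738 = 56.8738

56.87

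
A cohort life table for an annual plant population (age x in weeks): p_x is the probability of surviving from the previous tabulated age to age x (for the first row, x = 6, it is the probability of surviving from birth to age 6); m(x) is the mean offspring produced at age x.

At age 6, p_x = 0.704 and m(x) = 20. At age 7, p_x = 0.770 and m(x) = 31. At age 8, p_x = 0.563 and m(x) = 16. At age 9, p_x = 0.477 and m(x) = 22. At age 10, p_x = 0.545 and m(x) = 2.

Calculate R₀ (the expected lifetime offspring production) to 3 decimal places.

Survivorship from birth: l_x = p_6·p_7·…·p_x.
  l_6 = 0.70400
  l_7 = 0.54208
  l_8 = 0.30519
  l_9 = 0.14558
  l_10 = 0.07934
R₀ = Σ l_x m(x):
  age 6: 0.70400 × 20 = 14.0800
  age 7: 0.54208 × 31 = 16.8045
  age 8: 0.30519 × 16 = 4.8830
  age 9: 0.14558 × 22 = 3.2028
  age 10: 0.07934 × 2 = 0.1587
R₀ = 14.0800 + 16.8045 + 4.8830 + 3.2028 + 0.1587 = 39.1290

39.129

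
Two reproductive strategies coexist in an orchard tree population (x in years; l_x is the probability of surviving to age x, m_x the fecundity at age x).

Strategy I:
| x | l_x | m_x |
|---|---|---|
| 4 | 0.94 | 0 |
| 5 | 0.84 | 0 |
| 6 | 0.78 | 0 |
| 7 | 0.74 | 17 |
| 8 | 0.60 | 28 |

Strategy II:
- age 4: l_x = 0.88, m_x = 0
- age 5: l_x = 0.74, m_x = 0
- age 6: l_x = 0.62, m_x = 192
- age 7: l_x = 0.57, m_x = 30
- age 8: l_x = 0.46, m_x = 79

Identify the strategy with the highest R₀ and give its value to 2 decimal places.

172.48

Strategy I: R₀ = 0.94×0 + 0.84×0 + 0.78×0 + 0.74×17 + 0.60×28 = 29.3800
Strategy II: R₀ = 0.88×0 + 0.74×0 + 0.62×192 + 0.57×30 + 0.46×79 = 172.4800
Highest R₀: strategy II with 172.4800.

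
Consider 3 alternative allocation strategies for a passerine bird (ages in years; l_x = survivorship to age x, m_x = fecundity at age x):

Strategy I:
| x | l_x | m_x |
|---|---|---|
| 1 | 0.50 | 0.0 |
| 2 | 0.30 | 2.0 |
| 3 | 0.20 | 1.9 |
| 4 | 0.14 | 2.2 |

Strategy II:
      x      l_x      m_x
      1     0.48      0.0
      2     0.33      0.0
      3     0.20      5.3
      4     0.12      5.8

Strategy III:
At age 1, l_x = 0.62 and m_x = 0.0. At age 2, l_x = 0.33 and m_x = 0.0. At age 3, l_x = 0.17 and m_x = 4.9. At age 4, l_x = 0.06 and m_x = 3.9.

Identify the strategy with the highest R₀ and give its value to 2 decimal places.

1.76

Strategy I: R₀ = 0.50×0.0 + 0.30×2.0 + 0.20×1.9 + 0.14×2.2 = 1.2880
Strategy II: R₀ = 0.48×0.0 + 0.33×0.0 + 0.20×5.3 + 0.12×5.8 = 1.7560
Strategy III: R₀ = 0.62×0.0 + 0.33×0.0 + 0.17×4.9 + 0.06×3.9 = 1.0670
Highest R₀: strategy II with 1.7560.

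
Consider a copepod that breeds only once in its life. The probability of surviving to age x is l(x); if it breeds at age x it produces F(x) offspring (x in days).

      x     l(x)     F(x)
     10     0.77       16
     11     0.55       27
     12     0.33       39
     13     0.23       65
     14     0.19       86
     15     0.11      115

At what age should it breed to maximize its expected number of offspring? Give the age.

14

Expected offspring if breeding at age x = l(x) × F(x):
  age 10: 0.77 × 16 = 12.320
  age 11: 0.55 × 27 = 14.850
  age 12: 0.33 × 39 = 12.870
  age 13: 0.23 × 65 = 14.950
  age 14: 0.19 × 86 = 16.340
  age 15: 0.11 × 115 = 12.650
Maximum at age 14 (16.340).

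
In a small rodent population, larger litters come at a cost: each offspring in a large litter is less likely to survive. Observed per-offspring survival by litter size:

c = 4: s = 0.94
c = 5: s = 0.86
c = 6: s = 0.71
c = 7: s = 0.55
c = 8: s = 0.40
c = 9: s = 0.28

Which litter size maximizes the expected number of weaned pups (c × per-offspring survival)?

5

Expected weaned pups = c × s(c):
  c=4: 4 × 0.94 = 3.760
  c=5: 5 × 0.86 = 4.300
  c=6: 6 × 0.71 = 4.260
  c=7: 7 × 0.55 = 3.850
  c=8: 8 × 0.40 = 3.200
  c=9: 9 × 0.28 = 2.520
Maximum at c = 5 (4.300 weaned pups).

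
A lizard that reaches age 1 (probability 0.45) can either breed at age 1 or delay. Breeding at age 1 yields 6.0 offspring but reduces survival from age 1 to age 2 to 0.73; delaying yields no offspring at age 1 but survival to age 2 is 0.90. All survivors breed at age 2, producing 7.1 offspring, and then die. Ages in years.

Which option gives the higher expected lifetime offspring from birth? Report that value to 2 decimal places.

breed at age 1: R₀ = 0.45 × (6.0 + 0.73 × 7.1) = 0.45 × 11.1830 = 5.0324
delay to age 2: R₀ = 0.45 × (0.90 × 7.1) = 0.45 × 6.3900 = 2.8755
Higher: breed at age 1 (5.0324).

5.03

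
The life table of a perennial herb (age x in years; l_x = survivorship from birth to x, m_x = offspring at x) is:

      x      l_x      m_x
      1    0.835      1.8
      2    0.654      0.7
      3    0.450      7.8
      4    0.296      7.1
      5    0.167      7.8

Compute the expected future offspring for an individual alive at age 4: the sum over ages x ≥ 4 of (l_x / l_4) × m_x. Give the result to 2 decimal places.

l_4 = 0.296. Conditional survival from age 4 to x is l_x / l_4.
  x=4: (0.296/0.296) × 7.1 = 7.1000
  x=5: (0.167/0.296) × 7.8 = 4.4007
Sum = 7.1000 + 4.4007 = 11.5007

11.50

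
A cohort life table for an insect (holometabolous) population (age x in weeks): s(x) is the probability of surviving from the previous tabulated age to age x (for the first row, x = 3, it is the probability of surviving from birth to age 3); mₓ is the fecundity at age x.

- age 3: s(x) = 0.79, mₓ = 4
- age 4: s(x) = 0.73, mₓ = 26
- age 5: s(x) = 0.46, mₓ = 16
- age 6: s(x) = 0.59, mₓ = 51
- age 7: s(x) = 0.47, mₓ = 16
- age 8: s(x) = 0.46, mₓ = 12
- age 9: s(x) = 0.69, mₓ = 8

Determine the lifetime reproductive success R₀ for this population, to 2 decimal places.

32.15

Survivorship from birth: l_x = s_3·s_4·…·s_x.
  l_3 = 0.79000
  l_4 = 0.57670
  l_5 = 0.26528
  l_6 = 0.15652
  l_7 = 0.07356
  l_8 = 0.03384
  l_9 = 0.02335
R₀ = Σ l_x mₓ:
  age 3: 0.79000 × 4 = 3.1600
  age 4: 0.57670 × 26 = 14.9942
  age 5: 0.26528 × 16 = 4.2445
  age 6: 0.15652 × 51 = 7.9825
  age 7: 0.07356 × 16 = 1.1770
  age 8: 0.03384 × 12 = 0.4061
  age 9: 0.02335 × 8 = 0.1868
R₀ = 3.1600 + 14.9942 + 4.2445 + 7.9825 + 1.1770 + 0.4061 + 0.1868 = 32.1510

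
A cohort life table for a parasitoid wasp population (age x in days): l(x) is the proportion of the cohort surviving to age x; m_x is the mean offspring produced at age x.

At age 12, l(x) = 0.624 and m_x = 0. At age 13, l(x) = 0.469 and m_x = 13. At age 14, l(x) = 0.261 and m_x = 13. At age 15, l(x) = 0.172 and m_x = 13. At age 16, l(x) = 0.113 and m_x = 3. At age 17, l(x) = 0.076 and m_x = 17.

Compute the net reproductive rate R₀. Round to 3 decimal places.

13.357

R₀ = Σ l(x) m_x:
  age 12: 0.624 × 0 = 0.0000
  age 13: 0.469 × 13 = 6.0970
  age 14: 0.261 × 13 = 3.3930
  age 15: 0.172 × 13 = 2.2360
  age 16: 0.113 × 3 = 0.3390
  age 17: 0.076 × 17 = 1.2920
R₀ = 0.0000 + 6.0970 + 3.3930 + 2.2360 + 0.3390 + 1.2920 = 13.3570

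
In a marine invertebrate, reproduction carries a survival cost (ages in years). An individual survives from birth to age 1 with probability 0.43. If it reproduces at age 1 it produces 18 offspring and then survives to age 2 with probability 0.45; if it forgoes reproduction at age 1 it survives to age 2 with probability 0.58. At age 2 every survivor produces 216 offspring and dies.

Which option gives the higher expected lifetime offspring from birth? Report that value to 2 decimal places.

53.87

breed at age 1: R₀ = 0.43 × (18 + 0.45 × 216) = 0.43 × 115.2000 = 49.5360
delay to age 2: R₀ = 0.43 × (0.58 × 216) = 0.43 × 125.2800 = 53.8704
Higher: delay to age 2 (53.8704).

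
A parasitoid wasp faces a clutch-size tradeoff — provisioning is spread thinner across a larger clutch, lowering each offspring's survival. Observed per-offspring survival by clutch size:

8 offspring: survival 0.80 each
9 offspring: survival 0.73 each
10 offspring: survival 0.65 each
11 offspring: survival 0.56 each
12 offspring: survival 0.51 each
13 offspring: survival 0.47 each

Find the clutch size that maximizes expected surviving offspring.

Expected surviving offspring = c × s(c):
  c=8: 8 × 0.80 = 6.400
  c=9: 9 × 0.73 = 6.570
  c=10: 10 × 0.65 = 6.500
  c=11: 11 × 0.56 = 6.160
  c=12: 12 × 0.51 = 6.120
  c=13: 13 × 0.47 = 6.110
Maximum at c = 9 (6.570 surviving offspring).

9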